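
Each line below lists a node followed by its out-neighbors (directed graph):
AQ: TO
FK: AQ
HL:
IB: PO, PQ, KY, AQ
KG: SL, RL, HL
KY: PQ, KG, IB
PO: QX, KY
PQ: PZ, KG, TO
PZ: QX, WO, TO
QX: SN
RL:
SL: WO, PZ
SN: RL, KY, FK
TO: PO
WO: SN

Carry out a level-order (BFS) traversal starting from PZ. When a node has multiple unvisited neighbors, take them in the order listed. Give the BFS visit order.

Visit PZ; enqueue QX, WO, TO → queue [QX, WO, TO]
Visit QX; enqueue SN → queue [WO, TO, SN]
Visit WO → queue [TO, SN]
Visit TO; enqueue PO → queue [SN, PO]
Visit SN; enqueue RL, KY, FK → queue [PO, RL, KY, FK]
Visit PO → queue [RL, KY, FK]
Visit RL → queue [KY, FK]
Visit KY; enqueue PQ, KG, IB → queue [FK, PQ, KG, IB]
Visit FK; enqueue AQ → queue [PQ, KG, IB, AQ]
Visit PQ → queue [KG, IB, AQ]
Visit KG; enqueue SL, HL → queue [IB, AQ, SL, HL]
Visit IB → queue [AQ, SL, HL]
Visit AQ → queue [SL, HL]
Visit SL → queue [HL]
Visit HL → queue []

PZ QX WO TO SN PO RL KY FK PQ KG IB AQ SL HL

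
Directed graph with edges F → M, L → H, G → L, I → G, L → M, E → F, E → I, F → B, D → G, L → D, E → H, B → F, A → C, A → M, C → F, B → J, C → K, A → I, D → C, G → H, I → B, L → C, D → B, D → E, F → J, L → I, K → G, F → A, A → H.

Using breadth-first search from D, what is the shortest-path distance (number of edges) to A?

Level 0: D
Level 1: B, C, E, G
Level 2: F, H, I, J, K, L
Level 3: A, M
A first appears at level 3.

3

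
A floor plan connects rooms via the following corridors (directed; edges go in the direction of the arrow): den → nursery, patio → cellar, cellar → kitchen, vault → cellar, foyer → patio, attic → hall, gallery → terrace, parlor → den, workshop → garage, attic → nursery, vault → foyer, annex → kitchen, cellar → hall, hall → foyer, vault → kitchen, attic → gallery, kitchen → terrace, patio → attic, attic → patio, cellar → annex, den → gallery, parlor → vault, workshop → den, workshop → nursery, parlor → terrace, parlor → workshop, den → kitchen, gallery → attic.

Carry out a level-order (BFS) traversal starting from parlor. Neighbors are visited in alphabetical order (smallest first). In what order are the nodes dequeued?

Visit parlor; enqueue den, terrace, vault, workshop → queue [den, terrace, vault, workshop]
Visit den; enqueue gallery, kitchen, nursery → queue [terrace, vault, workshop, gallery, kitchen, nursery]
Visit terrace → queue [vault, workshop, gallery, kitchen, nursery]
Visit vault; enqueue cellar, foyer → queue [workshop, gallery, kitchen, nursery, cellar, foyer]
Visit workshop; enqueue garage → queue [gallery, kitchen, nursery, cellar, foyer, garage]
Visit gallery; enqueue attic → queue [kitchen, nursery, cellar, foyer, garage, attic]
Visit kitchen → queue [nursery, cellar, foyer, garage, attic]
Visit nursery → queue [cellar, foyer, garage, attic]
Visit cellar; enqueue annex, hall → queue [foyer, garage, attic, annex, hall]
Visit foyer; enqueue patio → queue [garage, attic, annex, hall, patio]
Visit garage → queue [attic, annex, hall, patio]
Visit attic → queue [annex, hall, patio]
Visit annex → queue [hall, patio]
Visit hall → queue [patio]
Visit patio → queue []

parlor, den, terrace, vault, workshop, gallery, kitchen, nursery, cellar, foyer, garage, attic, annex, hall, patio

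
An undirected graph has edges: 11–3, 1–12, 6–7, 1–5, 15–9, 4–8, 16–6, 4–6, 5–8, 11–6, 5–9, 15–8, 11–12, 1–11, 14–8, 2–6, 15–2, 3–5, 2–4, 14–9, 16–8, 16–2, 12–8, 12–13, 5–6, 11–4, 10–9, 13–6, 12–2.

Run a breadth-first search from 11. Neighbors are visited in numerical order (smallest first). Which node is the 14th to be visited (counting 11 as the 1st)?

Visit 11; enqueue 1, 3, 4, 6, 12 → queue [1, 3, 4, 6, 12]
Visit 1; enqueue 5 → queue [3, 4, 6, 12, 5]
Visit 3 → queue [4, 6, 12, 5]
Visit 4; enqueue 2, 8 → queue [6, 12, 5, 2, 8]
Visit 6; enqueue 7, 13, 16 → queue [12, 5, 2, 8, 7, 13, 16]
Visit 12 → queue [5, 2, 8, 7, 13, 16]
Visit 5; enqueue 9 → queue [2, 8, 7, 13, 16, 9]
Visit 2; enqueue 15 → queue [8, 7, 13, 16, 9, 15]
Visit 8; enqueue 14 → queue [7, 13, 16, 9, 15, 14]
Visit 7 → queue [13, 16, 9, 15, 14]
Visit 13 → queue [16, 9, 15, 14]
Visit 16 → queue [9, 15, 14]
Visit 9; enqueue 10 → queue [15, 14, 10]
Visit 15 → queue [14, 10]
Visit 14 → queue [10]
Visit 10 → queue []

Visit order: 11, 1, 3, 4, 6, 12, 5, 2, 8, 7, 13, 16, 9, 15, 14, 10

15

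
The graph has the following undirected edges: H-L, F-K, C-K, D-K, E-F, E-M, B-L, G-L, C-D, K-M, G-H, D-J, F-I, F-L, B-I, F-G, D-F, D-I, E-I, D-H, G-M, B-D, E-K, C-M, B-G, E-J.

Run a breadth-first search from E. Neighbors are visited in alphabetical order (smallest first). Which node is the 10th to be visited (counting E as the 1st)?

B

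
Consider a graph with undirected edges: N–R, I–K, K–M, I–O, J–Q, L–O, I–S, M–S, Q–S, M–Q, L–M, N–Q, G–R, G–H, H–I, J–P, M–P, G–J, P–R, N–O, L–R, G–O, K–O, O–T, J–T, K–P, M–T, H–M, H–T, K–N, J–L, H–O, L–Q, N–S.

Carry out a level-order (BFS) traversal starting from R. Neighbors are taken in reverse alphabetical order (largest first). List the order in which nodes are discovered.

R P N L G M K J S Q O H T I

Visit R; enqueue P, N, L, G → queue [P, N, L, G]
Visit P; enqueue M, K, J → queue [N, L, G, M, K, J]
Visit N; enqueue S, Q, O → queue [L, G, M, K, J, S, Q, O]
Visit L → queue [G, M, K, J, S, Q, O]
Visit G; enqueue H → queue [M, K, J, S, Q, O, H]
Visit M; enqueue T → queue [K, J, S, Q, O, H, T]
Visit K; enqueue I → queue [J, S, Q, O, H, T, I]
Visit J → queue [S, Q, O, H, T, I]
Visit S → queue [Q, O, H, T, I]
Visit Q → queue [O, H, T, I]
Visit O → queue [H, T, I]
Visit H → queue [T, I]
Visit T → queue [I]
Visit I → queue []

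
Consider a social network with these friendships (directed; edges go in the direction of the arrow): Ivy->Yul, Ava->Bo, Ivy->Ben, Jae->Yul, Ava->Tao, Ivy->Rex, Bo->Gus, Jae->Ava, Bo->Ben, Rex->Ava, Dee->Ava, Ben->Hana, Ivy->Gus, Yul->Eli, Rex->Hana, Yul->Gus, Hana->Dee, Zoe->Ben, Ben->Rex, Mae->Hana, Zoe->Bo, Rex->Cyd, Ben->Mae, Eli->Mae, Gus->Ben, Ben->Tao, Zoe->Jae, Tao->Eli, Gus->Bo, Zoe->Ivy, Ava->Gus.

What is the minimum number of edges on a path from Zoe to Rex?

Level 0: Zoe
Level 1: Ben, Bo, Ivy, Jae
Level 2: Ava, Gus, Hana, Mae, Rex, Tao, Yul
Level 3: Cyd, Dee, Eli
Rex first appears at level 2.

2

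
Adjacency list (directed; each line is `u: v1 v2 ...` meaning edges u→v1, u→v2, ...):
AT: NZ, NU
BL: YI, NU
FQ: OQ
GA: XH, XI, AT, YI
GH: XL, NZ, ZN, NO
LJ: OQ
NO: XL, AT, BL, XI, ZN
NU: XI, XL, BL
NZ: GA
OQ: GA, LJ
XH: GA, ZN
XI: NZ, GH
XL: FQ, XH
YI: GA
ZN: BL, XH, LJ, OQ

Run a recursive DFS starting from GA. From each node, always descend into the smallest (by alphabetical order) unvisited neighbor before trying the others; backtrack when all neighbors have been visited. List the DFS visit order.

Visit GA
GA → AT
AT → NU
NU → BL
BL → YI
NU → XI
XI → GH
GH → NO
NO → XL
XL → FQ
FQ → OQ
OQ → LJ
XL → XH
XH → ZN
GH → NZ

GA → AT → NU → BL → YI → XI → GH → NO → XL → FQ → OQ → LJ → XH → ZN → NZ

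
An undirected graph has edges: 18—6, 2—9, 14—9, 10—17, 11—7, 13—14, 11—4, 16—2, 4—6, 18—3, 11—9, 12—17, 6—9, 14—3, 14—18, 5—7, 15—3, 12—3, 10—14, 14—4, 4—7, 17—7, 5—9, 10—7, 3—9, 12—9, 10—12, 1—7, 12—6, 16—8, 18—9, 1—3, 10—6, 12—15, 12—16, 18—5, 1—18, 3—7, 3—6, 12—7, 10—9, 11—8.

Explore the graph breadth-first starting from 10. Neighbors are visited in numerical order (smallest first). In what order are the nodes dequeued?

Visit 10; enqueue 6, 7, 9, 12, 14, 17 → queue [6, 7, 9, 12, 14, 17]
Visit 6; enqueue 3, 4, 18 → queue [7, 9, 12, 14, 17, 3, 4, 18]
Visit 7; enqueue 1, 5, 11 → queue [9, 12, 14, 17, 3, 4, 18, 1, 5, 11]
Visit 9; enqueue 2 → queue [12, 14, 17, 3, 4, 18, 1, 5, 11, 2]
Visit 12; enqueue 15, 16 → queue [14, 17, 3, 4, 18, 1, 5, 11, 2, 15, 16]
Visit 14; enqueue 13 → queue [17, 3, 4, 18, 1, 5, 11, 2, 15, 16, 13]
Visit 17 → queue [3, 4, 18, 1, 5, 11, 2, 15, 16, 13]
Visit 3 → queue [4, 18, 1, 5, 11, 2, 15, 16, 13]
Visit 4 → queue [18, 1, 5, 11, 2, 15, 16, 13]
Visit 18 → queue [1, 5, 11, 2, 15, 16, 13]
Visit 1 → queue [5, 11, 2, 15, 16, 13]
Visit 5 → queue [11, 2, 15, 16, 13]
Visit 11; enqueue 8 → queue [2, 15, 16, 13, 8]
Visit 2 → queue [15, 16, 13, 8]
Visit 15 → queue [16, 13, 8]
Visit 16 → queue [13, 8]
Visit 13 → queue [8]
Visit 8 → queue []

10, 6, 7, 9, 12, 14, 17, 3, 4, 18, 1, 5, 11, 2, 15, 16, 13, 8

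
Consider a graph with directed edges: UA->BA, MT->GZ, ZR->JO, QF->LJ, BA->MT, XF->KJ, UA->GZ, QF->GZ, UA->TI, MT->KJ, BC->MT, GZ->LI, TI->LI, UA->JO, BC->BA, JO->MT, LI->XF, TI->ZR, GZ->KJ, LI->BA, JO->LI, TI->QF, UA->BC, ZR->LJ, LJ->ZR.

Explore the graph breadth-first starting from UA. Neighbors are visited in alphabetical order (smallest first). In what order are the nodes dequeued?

Visit UA; enqueue BA, BC, GZ, JO, TI → queue [BA, BC, GZ, JO, TI]
Visit BA; enqueue MT → queue [BC, GZ, JO, TI, MT]
Visit BC → queue [GZ, JO, TI, MT]
Visit GZ; enqueue KJ, LI → queue [JO, TI, MT, KJ, LI]
Visit JO → queue [TI, MT, KJ, LI]
Visit TI; enqueue QF, ZR → queue [MT, KJ, LI, QF, ZR]
Visit MT → queue [KJ, LI, QF, ZR]
Visit KJ → queue [LI, QF, ZR]
Visit LI; enqueue XF → queue [QF, ZR, XF]
Visit QF; enqueue LJ → queue [ZR, XF, LJ]
Visit ZR → queue [XF, LJ]
Visit XF → queue [LJ]
Visit LJ → queue []

UA, BA, BC, GZ, JO, TI, MT, KJ, LI, QF, ZR, XF, LJ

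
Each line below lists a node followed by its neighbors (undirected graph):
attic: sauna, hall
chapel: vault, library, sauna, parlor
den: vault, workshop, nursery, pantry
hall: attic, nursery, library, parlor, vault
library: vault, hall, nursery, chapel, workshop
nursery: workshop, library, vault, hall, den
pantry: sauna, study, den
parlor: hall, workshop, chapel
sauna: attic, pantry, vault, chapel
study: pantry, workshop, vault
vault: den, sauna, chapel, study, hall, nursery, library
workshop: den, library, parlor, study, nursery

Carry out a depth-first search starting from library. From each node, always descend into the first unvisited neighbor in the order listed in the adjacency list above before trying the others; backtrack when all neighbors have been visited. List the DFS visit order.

Visit library
library → vault
vault → den
den → workshop
workshop → parlor
parlor → hall
hall → attic
attic → sauna
sauna → pantry
pantry → study
sauna → chapel
hall → nursery

library, vault, den, workshop, parlor, hall, attic, sauna, pantry, study, chapel, nursery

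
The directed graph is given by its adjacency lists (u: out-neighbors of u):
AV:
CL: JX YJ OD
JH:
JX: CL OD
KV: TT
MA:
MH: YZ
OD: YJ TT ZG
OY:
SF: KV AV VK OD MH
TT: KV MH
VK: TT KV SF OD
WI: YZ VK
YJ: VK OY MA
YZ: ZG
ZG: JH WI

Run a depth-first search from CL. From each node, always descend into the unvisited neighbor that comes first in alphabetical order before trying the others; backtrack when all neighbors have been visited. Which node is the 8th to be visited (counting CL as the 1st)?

Visit CL
CL → JX
JX → OD
OD → TT
TT → KV
TT → MH
MH → YZ
YZ → ZG
ZG → JH
ZG → WI
WI → VK
VK → SF
SF → AV
OD → YJ
YJ → MA
YJ → OY

Visit order: CL, JX, OD, TT, KV, MH, YZ, ZG, JH, WI, VK, SF, AV, YJ, MA, OY

ZG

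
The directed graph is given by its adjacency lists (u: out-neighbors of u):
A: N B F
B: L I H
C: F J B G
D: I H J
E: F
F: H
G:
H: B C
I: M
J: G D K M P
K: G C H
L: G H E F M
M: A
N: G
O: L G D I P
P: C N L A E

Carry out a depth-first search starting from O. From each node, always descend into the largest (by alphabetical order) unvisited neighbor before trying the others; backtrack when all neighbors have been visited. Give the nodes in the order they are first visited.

O → P → N → G → L → M → A → F → H → C → J → K → D → I → B → E

Visit O
O → P
P → N
N → G
P → L
L → M
M → A
A → F
F → H
H → C
C → J
J → K
J → D
D → I
C → B
L → E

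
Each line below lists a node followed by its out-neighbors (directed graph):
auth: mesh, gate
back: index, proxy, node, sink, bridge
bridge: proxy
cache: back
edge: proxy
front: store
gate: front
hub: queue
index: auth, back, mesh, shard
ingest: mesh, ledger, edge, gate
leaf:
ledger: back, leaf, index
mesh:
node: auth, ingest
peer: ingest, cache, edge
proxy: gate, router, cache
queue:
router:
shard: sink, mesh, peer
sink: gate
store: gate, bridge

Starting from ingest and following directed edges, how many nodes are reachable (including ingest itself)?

BFS from ingest visits: ingest, mesh, ledger, gate, edge, leaf, index, back, front, proxy, shard, auth, sink, node, bridge, store, router, cache, peer
Reachable nodes: 19 of 21 total.

19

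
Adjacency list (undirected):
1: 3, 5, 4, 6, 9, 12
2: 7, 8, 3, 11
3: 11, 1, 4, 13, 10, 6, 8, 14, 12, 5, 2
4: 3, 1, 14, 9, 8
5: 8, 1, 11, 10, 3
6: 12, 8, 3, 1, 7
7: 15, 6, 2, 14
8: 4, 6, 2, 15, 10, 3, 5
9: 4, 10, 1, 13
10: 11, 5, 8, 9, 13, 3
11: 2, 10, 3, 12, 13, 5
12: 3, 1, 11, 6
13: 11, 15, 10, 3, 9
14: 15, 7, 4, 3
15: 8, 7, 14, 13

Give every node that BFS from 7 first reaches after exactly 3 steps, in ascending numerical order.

Level 0: 7
Level 1: 2, 6, 14, 15
Level 2: 1, 3, 4, 8, 11, 12, 13
Level 3: 5, 9, 10

5, 9, 10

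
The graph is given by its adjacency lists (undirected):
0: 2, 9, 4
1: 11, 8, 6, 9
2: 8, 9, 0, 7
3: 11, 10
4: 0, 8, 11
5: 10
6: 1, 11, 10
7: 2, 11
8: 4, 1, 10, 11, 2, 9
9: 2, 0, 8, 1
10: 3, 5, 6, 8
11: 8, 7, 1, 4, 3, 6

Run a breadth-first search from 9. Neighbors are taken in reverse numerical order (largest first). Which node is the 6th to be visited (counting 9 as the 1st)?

11

Visit 9; enqueue 8, 2, 1, 0 → queue [8, 2, 1, 0]
Visit 8; enqueue 11, 10, 4 → queue [2, 1, 0, 11, 10, 4]
Visit 2; enqueue 7 → queue [1, 0, 11, 10, 4, 7]
Visit 1; enqueue 6 → queue [0, 11, 10, 4, 7, 6]
Visit 0 → queue [11, 10, 4, 7, 6]
Visit 11; enqueue 3 → queue [10, 4, 7, 6, 3]
Visit 10; enqueue 5 → queue [4, 7, 6, 3, 5]
Visit 4 → queue [7, 6, 3, 5]
Visit 7 → queue [6, 3, 5]
Visit 6 → queue [3, 5]
Visit 3 → queue [5]
Visit 5 → queue []

Visit order: 9, 8, 2, 1, 0, 11, 10, 4, 7, 6, 3, 5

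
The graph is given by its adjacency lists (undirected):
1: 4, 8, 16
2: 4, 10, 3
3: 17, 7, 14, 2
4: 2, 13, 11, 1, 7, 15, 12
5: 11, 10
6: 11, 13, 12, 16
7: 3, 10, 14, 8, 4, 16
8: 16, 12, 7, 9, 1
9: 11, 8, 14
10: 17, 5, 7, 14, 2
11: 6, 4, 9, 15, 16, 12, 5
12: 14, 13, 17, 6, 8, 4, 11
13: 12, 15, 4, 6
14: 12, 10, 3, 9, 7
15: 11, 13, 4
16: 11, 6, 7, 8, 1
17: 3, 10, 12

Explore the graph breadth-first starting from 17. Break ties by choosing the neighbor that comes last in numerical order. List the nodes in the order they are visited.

Visit 17; enqueue 12, 10, 3 → queue [12, 10, 3]
Visit 12; enqueue 14, 13, 11, 8, 6, 4 → queue [10, 3, 14, 13, 11, 8, 6, 4]
Visit 10; enqueue 7, 5, 2 → queue [3, 14, 13, 11, 8, 6, 4, 7, 5, 2]
Visit 3 → queue [14, 13, 11, 8, 6, 4, 7, 5, 2]
Visit 14; enqueue 9 → queue [13, 11, 8, 6, 4, 7, 5, 2, 9]
Visit 13; enqueue 15 → queue [11, 8, 6, 4, 7, 5, 2, 9, 15]
Visit 11; enqueue 16 → queue [8, 6, 4, 7, 5, 2, 9, 15, 16]
Visit 8; enqueue 1 → queue [6, 4, 7, 5, 2, 9, 15, 16, 1]
Visit 6 → queue [4, 7, 5, 2, 9, 15, 16, 1]
Visit 4 → queue [7, 5, 2, 9, 15, 16, 1]
Visit 7 → queue [5, 2, 9, 15, 16, 1]
Visit 5 → queue [2, 9, 15, 16, 1]
Visit 2 → queue [9, 15, 16, 1]
Visit 9 → queue [15, 16, 1]
Visit 15 → queue [16, 1]
Visit 16 → queue [1]
Visit 1 → queue []

17 → 12 → 10 → 3 → 14 → 13 → 11 → 8 → 6 → 4 → 7 → 5 → 2 → 9 → 15 → 16 → 1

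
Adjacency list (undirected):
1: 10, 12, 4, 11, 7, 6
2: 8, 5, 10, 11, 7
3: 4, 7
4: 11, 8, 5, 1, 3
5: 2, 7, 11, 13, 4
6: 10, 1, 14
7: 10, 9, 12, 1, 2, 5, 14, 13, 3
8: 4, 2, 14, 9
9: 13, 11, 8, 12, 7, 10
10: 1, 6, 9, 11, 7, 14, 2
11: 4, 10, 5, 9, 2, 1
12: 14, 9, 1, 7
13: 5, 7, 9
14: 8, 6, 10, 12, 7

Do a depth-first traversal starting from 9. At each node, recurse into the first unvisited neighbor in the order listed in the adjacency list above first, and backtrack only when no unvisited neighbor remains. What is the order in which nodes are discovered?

9 13 5 2 8 4 11 10 1 12 14 6 7 3

Visit 9
9 → 13
13 → 5
5 → 2
2 → 8
8 → 4
4 → 11
11 → 10
10 → 1
1 → 12
12 → 14
14 → 6
14 → 7
7 → 3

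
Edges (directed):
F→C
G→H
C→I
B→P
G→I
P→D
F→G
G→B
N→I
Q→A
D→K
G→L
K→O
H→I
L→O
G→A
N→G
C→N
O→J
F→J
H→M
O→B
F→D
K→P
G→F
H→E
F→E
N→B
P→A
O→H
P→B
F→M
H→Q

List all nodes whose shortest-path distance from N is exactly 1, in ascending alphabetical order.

B, G, I

Level 0: N
Level 1: B, G, I
Level 2: A, F, H, L, P
Level 3: C, D, E, J, M, O, Q
Level 4: K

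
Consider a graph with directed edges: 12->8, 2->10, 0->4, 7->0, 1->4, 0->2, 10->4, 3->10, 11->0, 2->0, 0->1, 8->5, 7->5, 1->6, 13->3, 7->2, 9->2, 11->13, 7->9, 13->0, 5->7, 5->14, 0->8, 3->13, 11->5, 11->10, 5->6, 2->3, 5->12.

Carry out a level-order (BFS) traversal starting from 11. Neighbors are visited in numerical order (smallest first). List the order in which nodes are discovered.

Visit 11; enqueue 0, 5, 10, 13 → queue [0, 5, 10, 13]
Visit 0; enqueue 1, 2, 4, 8 → queue [5, 10, 13, 1, 2, 4, 8]
Visit 5; enqueue 6, 7, 12, 14 → queue [10, 13, 1, 2, 4, 8, 6, 7, 12, 14]
Visit 10 → queue [13, 1, 2, 4, 8, 6, 7, 12, 14]
Visit 13; enqueue 3 → queue [1, 2, 4, 8, 6, 7, 12, 14, 3]
Visit 1 → queue [2, 4, 8, 6, 7, 12, 14, 3]
Visit 2 → queue [4, 8, 6, 7, 12, 14, 3]
Visit 4 → queue [8, 6, 7, 12, 14, 3]
Visit 8 → queue [6, 7, 12, 14, 3]
Visit 6 → queue [7, 12, 14, 3]
Visit 7; enqueue 9 → queue [12, 14, 3, 9]
Visit 12 → queue [14, 3, 9]
Visit 14 → queue [3, 9]
Visit 3 → queue [9]
Visit 9 → queue []

11 → 0 → 5 → 10 → 13 → 1 → 2 → 4 → 8 → 6 → 7 → 12 → 14 → 3 → 9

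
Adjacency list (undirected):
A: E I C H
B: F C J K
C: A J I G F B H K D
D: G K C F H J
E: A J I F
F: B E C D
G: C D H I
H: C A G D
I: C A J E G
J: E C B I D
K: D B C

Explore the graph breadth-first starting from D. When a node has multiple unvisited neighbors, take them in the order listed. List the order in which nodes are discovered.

D G K C F H J I B A E

Visit D; enqueue G, K, C, F, H, J → queue [G, K, C, F, H, J]
Visit G; enqueue I → queue [K, C, F, H, J, I]
Visit K; enqueue B → queue [C, F, H, J, I, B]
Visit C; enqueue A → queue [F, H, J, I, B, A]
Visit F; enqueue E → queue [H, J, I, B, A, E]
Visit H → queue [J, I, B, A, E]
Visit J → queue [I, B, A, E]
Visit I → queue [B, A, E]
Visit B → queue [A, E]
Visit A → queue [E]
Visit E → queue []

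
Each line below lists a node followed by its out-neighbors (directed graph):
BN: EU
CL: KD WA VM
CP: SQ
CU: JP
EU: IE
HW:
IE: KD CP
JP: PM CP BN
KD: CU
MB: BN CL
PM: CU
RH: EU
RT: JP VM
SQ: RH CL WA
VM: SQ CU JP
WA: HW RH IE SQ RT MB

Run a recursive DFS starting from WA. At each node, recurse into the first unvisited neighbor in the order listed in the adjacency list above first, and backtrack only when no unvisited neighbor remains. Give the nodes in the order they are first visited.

WA, HW, RH, EU, IE, KD, CU, JP, PM, CP, SQ, CL, VM, BN, RT, MB

Visit WA
WA → HW
WA → RH
RH → EU
EU → IE
IE → KD
KD → CU
CU → JP
JP → PM
JP → CP
CP → SQ
SQ → CL
CL → VM
JP → BN
WA → RT
WA → MB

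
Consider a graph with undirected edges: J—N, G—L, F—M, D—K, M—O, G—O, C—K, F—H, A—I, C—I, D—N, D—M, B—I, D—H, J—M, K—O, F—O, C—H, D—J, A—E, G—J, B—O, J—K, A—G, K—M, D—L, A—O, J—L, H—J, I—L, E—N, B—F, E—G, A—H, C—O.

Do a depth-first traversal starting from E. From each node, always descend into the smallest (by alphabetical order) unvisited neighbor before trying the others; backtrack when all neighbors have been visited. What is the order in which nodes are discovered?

E, A, G, J, D, H, C, I, B, F, M, K, O, L, N

Visit E
E → A
A → G
G → J
J → D
D → H
H → C
C → I
I → B
B → F
F → M
M → K
K → O
I → L
D → N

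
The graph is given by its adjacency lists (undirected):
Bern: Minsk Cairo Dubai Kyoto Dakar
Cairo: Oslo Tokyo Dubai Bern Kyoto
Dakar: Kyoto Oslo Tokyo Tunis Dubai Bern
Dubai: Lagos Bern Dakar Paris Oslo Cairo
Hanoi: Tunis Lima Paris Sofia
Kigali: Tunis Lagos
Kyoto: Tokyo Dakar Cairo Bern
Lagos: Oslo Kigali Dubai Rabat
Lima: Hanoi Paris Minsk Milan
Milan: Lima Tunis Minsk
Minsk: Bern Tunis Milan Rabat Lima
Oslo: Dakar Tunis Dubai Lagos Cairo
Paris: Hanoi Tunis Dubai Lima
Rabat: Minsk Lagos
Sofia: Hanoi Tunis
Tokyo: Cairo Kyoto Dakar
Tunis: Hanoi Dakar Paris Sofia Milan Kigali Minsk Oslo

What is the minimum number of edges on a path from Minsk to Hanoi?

Level 0: Minsk
Level 1: Bern, Lima, Milan, Rabat, Tunis
Level 2: Cairo, Dakar, Dubai, Hanoi, Kigali, Kyoto, Lagos, Oslo, Paris, Sofia
Level 3: Tokyo
Hanoi first appears at level 2.

2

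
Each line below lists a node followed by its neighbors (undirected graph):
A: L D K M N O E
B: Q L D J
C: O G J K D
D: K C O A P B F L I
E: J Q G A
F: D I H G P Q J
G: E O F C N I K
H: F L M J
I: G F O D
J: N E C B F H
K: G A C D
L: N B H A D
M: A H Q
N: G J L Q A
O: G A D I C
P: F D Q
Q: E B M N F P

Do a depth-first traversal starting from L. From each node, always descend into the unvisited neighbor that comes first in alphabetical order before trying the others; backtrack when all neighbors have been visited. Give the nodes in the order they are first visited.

Visit L
L → A
A → D
D → B
B → J
J → C
C → G
G → E
E → Q
Q → F
F → H
H → M
F → I
I → O
F → P
Q → N
G → K

L -> A -> D -> B -> J -> C -> G -> E -> Q -> F -> H -> M -> I -> O -> P -> N -> K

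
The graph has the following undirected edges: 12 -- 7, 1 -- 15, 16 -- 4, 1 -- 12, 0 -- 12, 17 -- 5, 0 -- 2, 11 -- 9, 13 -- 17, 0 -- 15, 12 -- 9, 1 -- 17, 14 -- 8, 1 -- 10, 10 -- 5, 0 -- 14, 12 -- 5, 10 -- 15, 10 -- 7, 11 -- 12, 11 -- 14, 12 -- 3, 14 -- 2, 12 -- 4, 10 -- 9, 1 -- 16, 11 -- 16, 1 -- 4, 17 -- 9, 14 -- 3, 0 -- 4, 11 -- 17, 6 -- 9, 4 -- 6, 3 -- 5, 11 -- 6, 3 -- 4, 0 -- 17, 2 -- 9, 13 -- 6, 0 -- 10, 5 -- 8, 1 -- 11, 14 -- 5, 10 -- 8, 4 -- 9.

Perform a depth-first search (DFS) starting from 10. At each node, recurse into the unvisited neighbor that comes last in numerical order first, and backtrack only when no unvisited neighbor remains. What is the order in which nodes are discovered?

10 15 1 17 13 6 11 16 4 12 9 2 14 8 5 3 0 7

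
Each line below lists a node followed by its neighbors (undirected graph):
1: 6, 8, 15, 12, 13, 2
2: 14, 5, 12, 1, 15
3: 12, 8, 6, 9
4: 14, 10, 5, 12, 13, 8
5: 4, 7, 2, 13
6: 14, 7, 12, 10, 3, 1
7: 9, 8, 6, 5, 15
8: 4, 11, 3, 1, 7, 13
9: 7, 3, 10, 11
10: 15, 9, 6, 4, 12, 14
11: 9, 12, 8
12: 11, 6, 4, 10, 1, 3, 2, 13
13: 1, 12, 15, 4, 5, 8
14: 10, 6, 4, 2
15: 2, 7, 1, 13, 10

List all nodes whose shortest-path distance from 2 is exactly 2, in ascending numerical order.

Level 0: 2
Level 1: 1, 5, 12, 14, 15
Level 2: 3, 4, 6, 7, 8, 10, 11, 13
Level 3: 9

3, 4, 6, 7, 8, 10, 11, 13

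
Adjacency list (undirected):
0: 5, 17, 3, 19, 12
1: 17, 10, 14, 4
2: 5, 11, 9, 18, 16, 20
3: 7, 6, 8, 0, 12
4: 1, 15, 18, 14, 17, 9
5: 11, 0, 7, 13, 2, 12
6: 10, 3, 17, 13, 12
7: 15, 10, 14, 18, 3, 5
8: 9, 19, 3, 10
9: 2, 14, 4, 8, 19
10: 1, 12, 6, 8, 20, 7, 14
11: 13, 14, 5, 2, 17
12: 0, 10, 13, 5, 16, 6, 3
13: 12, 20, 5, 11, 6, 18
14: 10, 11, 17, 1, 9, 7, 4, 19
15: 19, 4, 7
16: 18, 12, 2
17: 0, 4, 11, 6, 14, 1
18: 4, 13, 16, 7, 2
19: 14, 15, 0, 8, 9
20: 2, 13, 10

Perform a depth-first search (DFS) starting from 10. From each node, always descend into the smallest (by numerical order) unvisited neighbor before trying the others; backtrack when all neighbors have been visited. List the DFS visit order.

Visit 10
10 → 1
1 → 4
4 → 9
9 → 2
2 → 5
5 → 0
0 → 3
3 → 6
6 → 12
12 → 13
13 → 11
11 → 14
14 → 7
7 → 15
15 → 19
19 → 8
7 → 18
18 → 16
14 → 17
13 → 20

10 -> 1 -> 4 -> 9 -> 2 -> 5 -> 0 -> 3 -> 6 -> 12 -> 13 -> 11 -> 14 -> 7 -> 15 -> 19 -> 8 -> 18 -> 16 -> 17 -> 20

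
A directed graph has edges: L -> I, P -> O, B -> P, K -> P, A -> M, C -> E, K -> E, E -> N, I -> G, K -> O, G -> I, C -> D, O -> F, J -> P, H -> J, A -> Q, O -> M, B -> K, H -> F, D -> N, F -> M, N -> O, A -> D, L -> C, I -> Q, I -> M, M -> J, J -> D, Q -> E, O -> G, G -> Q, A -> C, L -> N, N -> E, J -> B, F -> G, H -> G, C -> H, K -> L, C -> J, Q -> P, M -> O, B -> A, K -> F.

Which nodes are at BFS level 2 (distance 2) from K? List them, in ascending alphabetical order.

Level 0: K
Level 1: E, F, L, O, P
Level 2: C, G, I, M, N
Level 3: D, H, J, Q
Level 4: B
Level 5: A

C, G, I, M, N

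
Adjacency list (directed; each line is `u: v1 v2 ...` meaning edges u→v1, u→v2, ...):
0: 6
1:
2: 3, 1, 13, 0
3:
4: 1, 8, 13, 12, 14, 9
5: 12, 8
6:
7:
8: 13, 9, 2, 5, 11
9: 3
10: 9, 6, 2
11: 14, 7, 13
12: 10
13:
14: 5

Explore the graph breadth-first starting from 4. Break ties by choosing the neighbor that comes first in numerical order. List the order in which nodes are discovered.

4, 1, 8, 9, 12, 13, 14, 2, 5, 11, 3, 10, 0, 7, 6

Visit 4; enqueue 1, 8, 9, 12, 13, 14 → queue [1, 8, 9, 12, 13, 14]
Visit 1 → queue [8, 9, 12, 13, 14]
Visit 8; enqueue 2, 5, 11 → queue [9, 12, 13, 14, 2, 5, 11]
Visit 9; enqueue 3 → queue [12, 13, 14, 2, 5, 11, 3]
Visit 12; enqueue 10 → queue [13, 14, 2, 5, 11, 3, 10]
Visit 13 → queue [14, 2, 5, 11, 3, 10]
Visit 14 → queue [2, 5, 11, 3, 10]
Visit 2; enqueue 0 → queue [5, 11, 3, 10, 0]
Visit 5 → queue [11, 3, 10, 0]
Visit 11; enqueue 7 → queue [3, 10, 0, 7]
Visit 3 → queue [10, 0, 7]
Visit 10; enqueue 6 → queue [0, 7, 6]
Visit 0 → queue [7, 6]
Visit 7 → queue [6]
Visit 6 → queue []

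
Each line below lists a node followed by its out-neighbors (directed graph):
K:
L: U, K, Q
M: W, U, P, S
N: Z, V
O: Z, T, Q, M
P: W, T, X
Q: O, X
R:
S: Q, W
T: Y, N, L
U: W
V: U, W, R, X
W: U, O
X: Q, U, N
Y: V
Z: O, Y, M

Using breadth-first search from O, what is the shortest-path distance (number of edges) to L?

2

Level 0: O
Level 1: M, Q, T, Z
Level 2: L, N, P, S, U, W, X, Y
Level 3: K, V
Level 4: R
L first appears at level 2.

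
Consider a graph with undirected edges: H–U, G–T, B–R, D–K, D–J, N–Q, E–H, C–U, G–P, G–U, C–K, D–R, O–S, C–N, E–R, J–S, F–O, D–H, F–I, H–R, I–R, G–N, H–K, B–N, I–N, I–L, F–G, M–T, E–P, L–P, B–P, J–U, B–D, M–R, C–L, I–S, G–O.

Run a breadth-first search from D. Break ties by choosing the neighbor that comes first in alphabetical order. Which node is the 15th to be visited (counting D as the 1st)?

G

Visit D; enqueue B, H, J, K, R → queue [B, H, J, K, R]
Visit B; enqueue N, P → queue [H, J, K, R, N, P]
Visit H; enqueue E, U → queue [J, K, R, N, P, E, U]
Visit J; enqueue S → queue [K, R, N, P, E, U, S]
Visit K; enqueue C → queue [R, N, P, E, U, S, C]
Visit R; enqueue I, M → queue [N, P, E, U, S, C, I, M]
Visit N; enqueue G, Q → queue [P, E, U, S, C, I, M, G, Q]
Visit P; enqueue L → queue [E, U, S, C, I, M, G, Q, L]
Visit E → queue [U, S, C, I, M, G, Q, L]
Visit U → queue [S, C, I, M, G, Q, L]
Visit S; enqueue O → queue [C, I, M, G, Q, L, O]
Visit C → queue [I, M, G, Q, L, O]
Visit I; enqueue F → queue [M, G, Q, L, O, F]
Visit M; enqueue T → queue [G, Q, L, O, F, T]
Visit G → queue [Q, L, O, F, T]
Visit Q → queue [L, O, F, T]
Visit L → queue [O, F, T]
Visit O → queue [F, T]
Visit F → queue [T]
Visit T → queue []

Visit order: D, B, H, J, K, R, N, P, E, U, S, C, I, M, G, Q, L, O, F, T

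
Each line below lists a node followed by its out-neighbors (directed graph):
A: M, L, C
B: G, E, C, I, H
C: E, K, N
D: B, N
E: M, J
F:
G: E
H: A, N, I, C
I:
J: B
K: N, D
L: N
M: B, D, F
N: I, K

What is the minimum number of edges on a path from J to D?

4

Level 0: J
Level 1: B
Level 2: C, E, G, H, I
Level 3: A, K, M, N
Level 4: D, F, L
D first appears at level 4.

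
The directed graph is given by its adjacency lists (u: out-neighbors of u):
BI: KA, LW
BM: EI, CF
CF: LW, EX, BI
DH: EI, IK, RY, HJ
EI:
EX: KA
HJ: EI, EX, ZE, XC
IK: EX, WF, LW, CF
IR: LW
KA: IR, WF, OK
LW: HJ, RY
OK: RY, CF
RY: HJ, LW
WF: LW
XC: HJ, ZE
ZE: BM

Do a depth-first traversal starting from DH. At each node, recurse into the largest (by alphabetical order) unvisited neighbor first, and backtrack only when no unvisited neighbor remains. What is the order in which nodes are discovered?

Visit DH
DH → RY
RY → LW
LW → HJ
HJ → ZE
ZE → BM
BM → EI
BM → CF
CF → EX
EX → KA
KA → WF
KA → OK
KA → IR
CF → BI
HJ → XC
DH → IK

DH, RY, LW, HJ, ZE, BM, EI, CF, EX, KA, WF, OK, IR, BI, XC, IK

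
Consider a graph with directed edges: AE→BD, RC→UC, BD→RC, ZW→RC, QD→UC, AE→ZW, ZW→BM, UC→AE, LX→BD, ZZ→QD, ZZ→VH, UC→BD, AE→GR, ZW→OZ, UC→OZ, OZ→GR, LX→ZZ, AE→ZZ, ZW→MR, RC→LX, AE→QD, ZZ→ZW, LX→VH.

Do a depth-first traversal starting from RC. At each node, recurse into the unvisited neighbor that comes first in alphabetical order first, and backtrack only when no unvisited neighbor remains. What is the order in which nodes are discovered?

Visit RC
RC → LX
LX → BD
LX → VH
LX → ZZ
ZZ → QD
QD → UC
UC → AE
AE → GR
AE → ZW
ZW → BM
ZW → MR
ZW → OZ

RC -> LX -> BD -> VH -> ZZ -> QD -> UC -> AE -> GR -> ZW -> BM -> MR -> OZ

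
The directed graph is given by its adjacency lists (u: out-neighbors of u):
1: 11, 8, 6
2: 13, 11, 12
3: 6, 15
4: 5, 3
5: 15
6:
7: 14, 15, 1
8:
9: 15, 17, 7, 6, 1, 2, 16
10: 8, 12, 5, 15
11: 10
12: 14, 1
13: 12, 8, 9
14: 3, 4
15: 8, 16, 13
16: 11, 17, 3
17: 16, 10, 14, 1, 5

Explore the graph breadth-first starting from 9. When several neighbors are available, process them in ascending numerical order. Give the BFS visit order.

Visit 9; enqueue 1, 2, 6, 7, 15, 16, 17 → queue [1, 2, 6, 7, 15, 16, 17]
Visit 1; enqueue 8, 11 → queue [2, 6, 7, 15, 16, 17, 8, 11]
Visit 2; enqueue 12, 13 → queue [6, 7, 15, 16, 17, 8, 11, 12, 13]
Visit 6 → queue [7, 15, 16, 17, 8, 11, 12, 13]
Visit 7; enqueue 14 → queue [15, 16, 17, 8, 11, 12, 13, 14]
Visit 15 → queue [16, 17, 8, 11, 12, 13, 14]
Visit 16; enqueue 3 → queue [17, 8, 11, 12, 13, 14, 3]
Visit 17; enqueue 5, 10 → queue [8, 11, 12, 13, 14, 3, 5, 10]
Visit 8 → queue [11, 12, 13, 14, 3, 5, 10]
Visit 11 → queue [12, 13, 14, 3, 5, 10]
Visit 12 → queue [13, 14, 3, 5, 10]
Visit 13 → queue [14, 3, 5, 10]
Visit 14; enqueue 4 → queue [3, 5, 10, 4]
Visit 3 → queue [5, 10, 4]
Visit 5 → queue [10, 4]
Visit 10 → queue [4]
Visit 4 → queue []

9, 1, 2, 6, 7, 15, 16, 17, 8, 11, 12, 13, 14, 3, 5, 10, 4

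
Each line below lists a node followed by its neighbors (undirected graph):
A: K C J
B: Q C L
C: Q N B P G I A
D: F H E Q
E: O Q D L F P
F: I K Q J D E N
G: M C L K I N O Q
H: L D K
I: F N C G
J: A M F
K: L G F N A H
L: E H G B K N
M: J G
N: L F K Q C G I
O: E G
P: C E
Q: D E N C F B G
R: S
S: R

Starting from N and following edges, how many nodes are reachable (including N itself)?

17

BFS from N visits: N, C, F, G, I, K, L, Q, A, B, P, D, E, J, M, O, H
Reachable nodes: 17 of 19 total.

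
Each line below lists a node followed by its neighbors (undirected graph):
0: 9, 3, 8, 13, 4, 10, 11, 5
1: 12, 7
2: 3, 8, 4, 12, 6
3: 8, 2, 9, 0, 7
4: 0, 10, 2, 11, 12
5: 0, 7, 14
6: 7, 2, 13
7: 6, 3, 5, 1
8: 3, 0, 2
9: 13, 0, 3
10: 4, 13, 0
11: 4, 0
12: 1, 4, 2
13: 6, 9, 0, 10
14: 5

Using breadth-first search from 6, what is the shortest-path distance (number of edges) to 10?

2

Level 0: 6
Level 1: 2, 7, 13
Level 2: 0, 1, 3, 4, 5, 8, 9, 10, 12
Level 3: 11, 14
10 first appears at level 2.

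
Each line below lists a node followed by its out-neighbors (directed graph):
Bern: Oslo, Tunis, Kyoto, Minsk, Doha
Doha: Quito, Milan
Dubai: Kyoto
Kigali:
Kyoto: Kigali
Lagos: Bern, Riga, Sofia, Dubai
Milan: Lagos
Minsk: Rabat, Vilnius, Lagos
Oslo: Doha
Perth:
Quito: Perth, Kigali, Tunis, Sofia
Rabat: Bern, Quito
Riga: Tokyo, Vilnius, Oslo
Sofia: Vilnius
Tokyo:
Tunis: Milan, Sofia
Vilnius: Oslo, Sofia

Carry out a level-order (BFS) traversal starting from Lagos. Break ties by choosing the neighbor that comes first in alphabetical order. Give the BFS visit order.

Visit Lagos; enqueue Bern, Dubai, Riga, Sofia → queue [Bern, Dubai, Riga, Sofia]
Visit Bern; enqueue Doha, Kyoto, Minsk, Oslo, Tunis → queue [Dubai, Riga, Sofia, Doha, Kyoto, Minsk, Oslo, Tunis]
Visit Dubai → queue [Riga, Sofia, Doha, Kyoto, Minsk, Oslo, Tunis]
Visit Riga; enqueue Tokyo, Vilnius → queue [Sofia, Doha, Kyoto, Minsk, Oslo, Tunis, Tokyo, Vilnius]
Visit Sofia → queue [Doha, Kyoto, Minsk, Oslo, Tunis, Tokyo, Vilnius]
Visit Doha; enqueue Milan, Quito → queue [Kyoto, Minsk, Oslo, Tunis, Tokyo, Vilnius, Milan, Quito]
Visit Kyoto; enqueue Kigali → queue [Minsk, Oslo, Tunis, Tokyo, Vilnius, Milan, Quito, Kigali]
Visit Minsk; enqueue Rabat → queue [Oslo, Tunis, Tokyo, Vilnius, Milan, Quito, Kigali, Rabat]
Visit Oslo → queue [Tunis, Tokyo, Vilnius, Milan, Quito, Kigali, Rabat]
Visit Tunis → queue [Tokyo, Vilnius, Milan, Quito, Kigali, Rabat]
Visit Tokyo → queue [Vilnius, Milan, Quito, Kigali, Rabat]
Visit Vilnius → queue [Milan, Quito, Kigali, Rabat]
Visit Milan → queue [Quito, Kigali, Rabat]
Visit Quito; enqueue Perth → queue [Kigali, Rabat, Perth]
Visit Kigali → queue [Rabat, Perth]
Visit Rabat → queue [Perth]
Visit Perth → queue []

Lagos Bern Dubai Riga Sofia Doha Kyoto Minsk Oslo Tunis Tokyo Vilnius Milan Quito Kigali Rabat Perth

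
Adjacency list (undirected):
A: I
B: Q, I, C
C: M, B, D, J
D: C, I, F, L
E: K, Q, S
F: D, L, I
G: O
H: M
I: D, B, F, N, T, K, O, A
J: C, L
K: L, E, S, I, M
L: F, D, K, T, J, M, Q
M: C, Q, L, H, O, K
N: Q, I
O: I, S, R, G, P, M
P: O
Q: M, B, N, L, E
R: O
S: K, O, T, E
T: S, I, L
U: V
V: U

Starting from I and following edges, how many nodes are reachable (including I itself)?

20

BFS from I visits: I, D, B, F, N, T, K, O, A, C, L, Q, S, E, M, R, G, P, J, H
Reachable nodes: 20 of 22 total.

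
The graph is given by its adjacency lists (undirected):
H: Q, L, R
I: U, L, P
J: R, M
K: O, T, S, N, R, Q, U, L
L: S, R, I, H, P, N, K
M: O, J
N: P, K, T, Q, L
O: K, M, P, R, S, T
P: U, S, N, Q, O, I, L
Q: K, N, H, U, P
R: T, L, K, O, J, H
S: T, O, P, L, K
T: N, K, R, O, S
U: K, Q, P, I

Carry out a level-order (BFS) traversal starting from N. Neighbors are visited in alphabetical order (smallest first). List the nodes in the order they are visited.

Visit N; enqueue K, L, P, Q, T → queue [K, L, P, Q, T]
Visit K; enqueue O, R, S, U → queue [L, P, Q, T, O, R, S, U]
Visit L; enqueue H, I → queue [P, Q, T, O, R, S, U, H, I]
Visit P → queue [Q, T, O, R, S, U, H, I]
Visit Q → queue [T, O, R, S, U, H, I]
Visit T → queue [O, R, S, U, H, I]
Visit O; enqueue M → queue [R, S, U, H, I, M]
Visit R; enqueue J → queue [S, U, H, I, M, J]
Visit S → queue [U, H, I, M, J]
Visit U → queue [H, I, M, J]
Visit H → queue [I, M, J]
Visit I → queue [M, J]
Visit M → queue [J]
Visit J → queue []

N → K → L → P → Q → T → O → R → S → U → H → I → M → J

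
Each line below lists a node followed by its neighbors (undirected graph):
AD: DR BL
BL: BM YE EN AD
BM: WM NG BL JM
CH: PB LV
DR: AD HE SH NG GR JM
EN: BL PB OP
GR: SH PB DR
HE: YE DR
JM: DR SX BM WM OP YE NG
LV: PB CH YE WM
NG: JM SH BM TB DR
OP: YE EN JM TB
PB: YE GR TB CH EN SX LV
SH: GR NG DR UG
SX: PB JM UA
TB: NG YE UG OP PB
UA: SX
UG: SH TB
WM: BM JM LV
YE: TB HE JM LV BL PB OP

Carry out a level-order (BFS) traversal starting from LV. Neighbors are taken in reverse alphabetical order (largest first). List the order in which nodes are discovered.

Visit LV; enqueue YE, WM, PB, CH → queue [YE, WM, PB, CH]
Visit YE; enqueue TB, OP, JM, HE, BL → queue [WM, PB, CH, TB, OP, JM, HE, BL]
Visit WM; enqueue BM → queue [PB, CH, TB, OP, JM, HE, BL, BM]
Visit PB; enqueue SX, GR, EN → queue [CH, TB, OP, JM, HE, BL, BM, SX, GR, EN]
Visit CH → queue [TB, OP, JM, HE, BL, BM, SX, GR, EN]
Visit TB; enqueue UG, NG → queue [OP, JM, HE, BL, BM, SX, GR, EN, UG, NG]
Visit OP → queue [JM, HE, BL, BM, SX, GR, EN, UG, NG]
Visit JM; enqueue DR → queue [HE, BL, BM, SX, GR, EN, UG, NG, DR]
Visit HE → queue [BL, BM, SX, GR, EN, UG, NG, DR]
Visit BL; enqueue AD → queue [BM, SX, GR, EN, UG, NG, DR, AD]
Visit BM → queue [SX, GR, EN, UG, NG, DR, AD]
Visit SX; enqueue UA → queue [GR, EN, UG, NG, DR, AD, UA]
Visit GR; enqueue SH → queue [EN, UG, NG, DR, AD, UA, SH]
Visit EN → queue [UG, NG, DR, AD, UA, SH]
Visit UG → queue [NG, DR, AD, UA, SH]
Visit NG → queue [DR, AD, UA, SH]
Visit DR → queue [AD, UA, SH]
Visit AD → queue [UA, SH]
Visit UA → queue [SH]
Visit SH → queue []

LV, YE, WM, PB, CH, TB, OP, JM, HE, BL, BM, SX, GR, EN, UG, NG, DR, AD, UA, SH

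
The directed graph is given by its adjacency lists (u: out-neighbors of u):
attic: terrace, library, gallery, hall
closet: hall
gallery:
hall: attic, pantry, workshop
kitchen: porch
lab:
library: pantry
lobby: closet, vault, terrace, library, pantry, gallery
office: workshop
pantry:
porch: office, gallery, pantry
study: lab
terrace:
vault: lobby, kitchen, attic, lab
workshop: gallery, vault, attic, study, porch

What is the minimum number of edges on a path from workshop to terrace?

2

Level 0: workshop
Level 1: attic, gallery, porch, study, vault
Level 2: hall, kitchen, lab, library, lobby, office, pantry, terrace
Level 3: closet
terrace first appears at level 2.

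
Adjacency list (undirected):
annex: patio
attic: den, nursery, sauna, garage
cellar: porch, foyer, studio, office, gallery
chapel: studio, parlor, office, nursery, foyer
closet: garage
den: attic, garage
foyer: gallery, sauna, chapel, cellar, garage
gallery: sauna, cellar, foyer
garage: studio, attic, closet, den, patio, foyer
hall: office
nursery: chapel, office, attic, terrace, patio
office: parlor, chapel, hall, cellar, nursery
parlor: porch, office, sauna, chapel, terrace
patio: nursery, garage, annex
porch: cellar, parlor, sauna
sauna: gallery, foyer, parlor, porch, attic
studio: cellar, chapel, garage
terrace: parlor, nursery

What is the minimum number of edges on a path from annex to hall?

Level 0: annex
Level 1: patio
Level 2: garage, nursery
Level 3: attic, chapel, closet, den, foyer, office, studio, terrace
Level 4: cellar, gallery, hall, parlor, sauna
Level 5: porch
hall first appears at level 4.

4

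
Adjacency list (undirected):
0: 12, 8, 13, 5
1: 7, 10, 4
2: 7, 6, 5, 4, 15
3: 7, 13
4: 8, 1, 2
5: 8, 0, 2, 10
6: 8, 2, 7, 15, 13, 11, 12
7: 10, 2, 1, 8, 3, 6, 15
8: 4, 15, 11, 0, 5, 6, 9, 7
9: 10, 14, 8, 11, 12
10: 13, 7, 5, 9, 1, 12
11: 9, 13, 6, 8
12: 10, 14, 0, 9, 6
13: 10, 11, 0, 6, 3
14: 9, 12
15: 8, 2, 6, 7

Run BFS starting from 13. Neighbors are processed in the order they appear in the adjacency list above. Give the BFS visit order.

Visit 13; enqueue 10, 11, 0, 6, 3 → queue [10, 11, 0, 6, 3]
Visit 10; enqueue 7, 5, 9, 1, 12 → queue [11, 0, 6, 3, 7, 5, 9, 1, 12]
Visit 11; enqueue 8 → queue [0, 6, 3, 7, 5, 9, 1, 12, 8]
Visit 0 → queue [6, 3, 7, 5, 9, 1, 12, 8]
Visit 6; enqueue 2, 15 → queue [3, 7, 5, 9, 1, 12, 8, 2, 15]
Visit 3 → queue [7, 5, 9, 1, 12, 8, 2, 15]
Visit 7 → queue [5, 9, 1, 12, 8, 2, 15]
Visit 5 → queue [9, 1, 12, 8, 2, 15]
Visit 9; enqueue 14 → queue [1, 12, 8, 2, 15, 14]
Visit 1; enqueue 4 → queue [12, 8, 2, 15, 14, 4]
Visit 12 → queue [8, 2, 15, 14, 4]
Visit 8 → queue [2, 15, 14, 4]
Visit 2 → queue [15, 14, 4]
Visit 15 → queue [14, 4]
Visit 14 → queue [4]
Visit 4 → queue []

13, 10, 11, 0, 6, 3, 7, 5, 9, 1, 12, 8, 2, 15, 14, 4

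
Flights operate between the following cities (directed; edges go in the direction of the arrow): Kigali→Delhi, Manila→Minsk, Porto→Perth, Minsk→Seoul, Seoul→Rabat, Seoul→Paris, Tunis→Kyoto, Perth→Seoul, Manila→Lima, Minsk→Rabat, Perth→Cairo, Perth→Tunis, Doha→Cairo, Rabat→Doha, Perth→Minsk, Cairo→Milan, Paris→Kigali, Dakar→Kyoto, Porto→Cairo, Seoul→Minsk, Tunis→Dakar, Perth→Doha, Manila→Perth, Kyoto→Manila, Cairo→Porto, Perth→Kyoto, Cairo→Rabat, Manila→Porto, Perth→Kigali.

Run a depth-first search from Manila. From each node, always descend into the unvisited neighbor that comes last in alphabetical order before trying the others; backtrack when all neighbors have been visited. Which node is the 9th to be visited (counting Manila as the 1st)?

Doha

Visit Manila
Manila → Porto
Porto → Perth
Perth → Tunis
Tunis → Kyoto
Tunis → Dakar
Perth → Seoul
Seoul → Rabat
Rabat → Doha
Doha → Cairo
Cairo → Milan
Seoul → Paris
Paris → Kigali
Kigali → Delhi
Seoul → Minsk
Manila → Lima

Visit order: Manila, Porto, Perth, Tunis, Kyoto, Dakar, Seoul, Rabat, Doha, Cairo, Milan, Paris, Kigali, Delhi, Minsk, Lima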